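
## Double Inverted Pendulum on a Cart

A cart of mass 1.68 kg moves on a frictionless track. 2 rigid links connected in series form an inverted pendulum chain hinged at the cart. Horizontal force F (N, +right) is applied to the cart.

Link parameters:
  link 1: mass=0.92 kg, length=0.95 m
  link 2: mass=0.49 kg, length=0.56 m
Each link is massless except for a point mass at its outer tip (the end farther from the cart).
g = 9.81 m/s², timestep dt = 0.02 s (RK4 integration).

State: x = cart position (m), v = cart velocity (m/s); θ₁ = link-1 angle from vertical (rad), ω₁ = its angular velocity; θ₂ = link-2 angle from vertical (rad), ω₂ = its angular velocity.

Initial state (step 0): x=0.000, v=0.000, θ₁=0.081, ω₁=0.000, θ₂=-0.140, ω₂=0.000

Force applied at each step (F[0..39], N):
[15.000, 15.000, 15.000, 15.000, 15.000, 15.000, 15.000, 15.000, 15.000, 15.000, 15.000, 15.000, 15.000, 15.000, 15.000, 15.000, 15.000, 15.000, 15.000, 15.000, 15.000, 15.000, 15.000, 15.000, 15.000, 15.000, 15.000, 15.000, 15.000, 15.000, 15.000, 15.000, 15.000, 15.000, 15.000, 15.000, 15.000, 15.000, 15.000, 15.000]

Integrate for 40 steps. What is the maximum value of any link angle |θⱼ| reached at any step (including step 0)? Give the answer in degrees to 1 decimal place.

apply F[0]=+15.000 → step 1: x=0.002, v=0.165, θ₁=0.080, ω₁=-0.132, θ₂=-0.141, ω₂=-0.122
apply F[1]=+15.000 → step 2: x=0.007, v=0.330, θ₁=0.076, ω₁=-0.265, θ₂=-0.145, ω₂=-0.243
apply F[2]=+15.000 → step 3: x=0.015, v=0.497, θ₁=0.069, ω₁=-0.401, θ₂=-0.151, ω₂=-0.363
apply F[3]=+15.000 → step 4: x=0.026, v=0.664, θ₁=0.060, ω₁=-0.541, θ₂=-0.159, ω₂=-0.480
apply F[4]=+15.000 → step 5: x=0.041, v=0.834, θ₁=0.047, ω₁=-0.686, θ₂=-0.170, ω₂=-0.594
apply F[5]=+15.000 → step 6: x=0.060, v=1.007, θ₁=0.032, ω₁=-0.837, θ₂=-0.183, ω₂=-0.703
apply F[6]=+15.000 → step 7: x=0.082, v=1.182, θ₁=0.014, ω₁=-0.997, θ₂=-0.198, ω₂=-0.807
apply F[7]=+15.000 → step 8: x=0.107, v=1.360, θ₁=-0.008, ω₁=-1.165, θ₂=-0.215, ω₂=-0.902
apply F[8]=+15.000 → step 9: x=0.136, v=1.541, θ₁=-0.033, ω₁=-1.343, θ₂=-0.234, ω₂=-0.989
apply F[9]=+15.000 → step 10: x=0.169, v=1.725, θ₁=-0.062, ω₁=-1.532, θ₂=-0.255, ω₂=-1.065
apply F[10]=+15.000 → step 11: x=0.205, v=1.912, θ₁=-0.094, ω₁=-1.732, θ₂=-0.277, ω₂=-1.128
apply F[11]=+15.000 → step 12: x=0.245, v=2.100, θ₁=-0.131, ω₁=-1.943, θ₂=-0.300, ω₂=-1.178
apply F[12]=+15.000 → step 13: x=0.289, v=2.288, θ₁=-0.172, ω₁=-2.164, θ₂=-0.324, ω₂=-1.212
apply F[13]=+15.000 → step 14: x=0.337, v=2.475, θ₁=-0.217, ω₁=-2.393, θ₂=-0.348, ω₂=-1.232
apply F[14]=+15.000 → step 15: x=0.388, v=2.658, θ₁=-0.268, ω₁=-2.629, θ₂=-0.373, ω₂=-1.239
apply F[15]=+15.000 → step 16: x=0.443, v=2.833, θ₁=-0.323, ω₁=-2.867, θ₂=-0.398, ω₂=-1.236
apply F[16]=+15.000 → step 17: x=0.501, v=2.998, θ₁=-0.382, ω₁=-3.102, θ₂=-0.422, ω₂=-1.229
apply F[17]=+15.000 → step 18: x=0.563, v=3.148, θ₁=-0.447, ω₁=-3.331, θ₂=-0.447, ω₂=-1.225
apply F[18]=+15.000 → step 19: x=0.627, v=3.281, θ₁=-0.516, ω₁=-3.549, θ₂=-0.471, ω₂=-1.232
apply F[19]=+15.000 → step 20: x=0.694, v=3.393, θ₁=-0.589, ω₁=-3.751, θ₂=-0.496, ω₂=-1.260
apply F[20]=+15.000 → step 21: x=0.763, v=3.483, θ₁=-0.665, ω₁=-3.937, θ₂=-0.522, ω₂=-1.318
apply F[21]=+15.000 → step 22: x=0.833, v=3.550, θ₁=-0.746, ω₁=-4.104, θ₂=-0.549, ω₂=-1.414
apply F[22]=+15.000 → step 23: x=0.905, v=3.593, θ₁=-0.829, ω₁=-4.253, θ₂=-0.579, ω₂=-1.551
apply F[23]=+15.000 → step 24: x=0.977, v=3.614, θ₁=-0.916, ω₁=-4.386, θ₂=-0.612, ω₂=-1.735
apply F[24]=+15.000 → step 25: x=1.049, v=3.614, θ₁=-1.005, ω₁=-4.506, θ₂=-0.649, ω₂=-1.967
apply F[25]=+15.000 → step 26: x=1.121, v=3.592, θ₁=-1.096, ω₁=-4.614, θ₂=-0.691, ω₂=-2.246
apply F[26]=+15.000 → step 27: x=1.193, v=3.551, θ₁=-1.189, ω₁=-4.713, θ₂=-0.739, ω₂=-2.574
apply F[27]=+15.000 → step 28: x=1.263, v=3.490, θ₁=-1.285, ω₁=-4.805, θ₂=-0.794, ω₂=-2.949
apply F[28]=+15.000 → step 29: x=1.332, v=3.410, θ₁=-1.382, ω₁=-4.890, θ₂=-0.857, ω₂=-3.371
apply F[29]=+15.000 → step 30: x=1.399, v=3.312, θ₁=-1.480, ω₁=-4.971, θ₂=-0.929, ω₂=-3.839
apply F[30]=+15.000 → step 31: x=1.464, v=3.194, θ₁=-1.580, ω₁=-5.046, θ₂=-1.011, ω₂=-4.354
apply F[31]=+15.000 → step 32: x=1.527, v=3.057, θ₁=-1.682, ω₁=-5.117, θ₂=-1.104, ω₂=-4.914
apply F[32]=+15.000 → step 33: x=1.587, v=2.901, θ₁=-1.785, ω₁=-5.183, θ₂=-1.208, ω₂=-5.520
apply F[33]=+15.000 → step 34: x=1.643, v=2.723, θ₁=-1.889, ω₁=-5.243, θ₂=-1.325, ω₂=-6.172
apply F[34]=+15.000 → step 35: x=1.695, v=2.524, θ₁=-1.995, ω₁=-5.299, θ₂=-1.455, ω₂=-6.867
apply F[35]=+15.000 → step 36: x=1.744, v=2.302, θ₁=-2.101, ω₁=-5.353, θ₂=-1.600, ω₂=-7.600
apply F[36]=+15.000 → step 37: x=1.787, v=2.057, θ₁=-2.209, ω₁=-5.410, θ₂=-1.759, ω₂=-8.360
apply F[37]=+15.000 → step 38: x=1.826, v=1.788, θ₁=-2.318, ω₁=-5.479, θ₂=-1.934, ω₂=-9.128
apply F[38]=+15.000 → step 39: x=1.859, v=1.499, θ₁=-2.428, ω₁=-5.573, θ₂=-2.124, ω₂=-9.868
apply F[39]=+15.000 → step 40: x=1.886, v=1.199, θ₁=-2.541, ω₁=-5.711, θ₂=-2.328, ω₂=-10.521
Max |angle| over trajectory = 2.541 rad = 145.6°.

Answer: 145.6°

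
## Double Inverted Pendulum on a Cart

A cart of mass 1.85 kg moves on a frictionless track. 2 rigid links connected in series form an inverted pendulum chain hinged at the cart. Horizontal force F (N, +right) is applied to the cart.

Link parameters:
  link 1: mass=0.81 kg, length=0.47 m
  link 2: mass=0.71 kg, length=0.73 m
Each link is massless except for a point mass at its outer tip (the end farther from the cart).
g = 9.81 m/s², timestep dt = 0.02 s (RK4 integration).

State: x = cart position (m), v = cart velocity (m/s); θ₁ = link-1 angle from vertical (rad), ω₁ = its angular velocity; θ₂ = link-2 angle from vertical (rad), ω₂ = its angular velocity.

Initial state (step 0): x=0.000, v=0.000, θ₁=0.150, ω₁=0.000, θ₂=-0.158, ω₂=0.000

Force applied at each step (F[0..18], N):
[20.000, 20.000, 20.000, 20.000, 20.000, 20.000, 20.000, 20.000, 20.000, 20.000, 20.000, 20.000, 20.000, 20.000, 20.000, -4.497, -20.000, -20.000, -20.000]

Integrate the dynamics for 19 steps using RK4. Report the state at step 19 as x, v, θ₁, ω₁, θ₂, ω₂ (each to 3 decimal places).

apply F[0]=+20.000 → step 1: x=0.002, v=0.191, θ₁=0.148, ω₁=-0.229, θ₂=-0.160, ω₂=-0.160
apply F[1]=+20.000 → step 2: x=0.008, v=0.383, θ₁=0.141, ω₁=-0.464, θ₂=-0.164, ω₂=-0.318
apply F[2]=+20.000 → step 3: x=0.017, v=0.577, θ₁=0.129, ω₁=-0.711, θ₂=-0.172, ω₂=-0.472
apply F[3]=+20.000 → step 4: x=0.031, v=0.774, θ₁=0.112, ω₁=-0.975, θ₂=-0.183, ω₂=-0.620
apply F[4]=+20.000 → step 5: x=0.048, v=0.975, θ₁=0.090, ω₁=-1.264, θ₂=-0.197, ω₂=-0.758
apply F[5]=+20.000 → step 6: x=0.070, v=1.180, θ₁=0.061, ω₁=-1.582, θ₂=-0.213, ω₂=-0.884
apply F[6]=+20.000 → step 7: x=0.095, v=1.390, θ₁=0.026, ω₁=-1.938, θ₂=-0.232, ω₂=-0.993
apply F[7]=+20.000 → step 8: x=0.125, v=1.606, θ₁=-0.016, ω₁=-2.336, θ₂=-0.253, ω₂=-1.081
apply F[8]=+20.000 → step 9: x=0.160, v=1.825, θ₁=-0.067, ω₁=-2.779, θ₂=-0.275, ω₂=-1.145
apply F[9]=+20.000 → step 10: x=0.198, v=2.048, θ₁=-0.128, ω₁=-3.266, θ₂=-0.299, ω₂=-1.183
apply F[10]=+20.000 → step 11: x=0.242, v=2.268, θ₁=-0.198, ω₁=-3.790, θ₂=-0.323, ω₂=-1.195
apply F[11]=+20.000 → step 12: x=0.289, v=2.479, θ₁=-0.279, ω₁=-4.331, θ₂=-0.346, ω₂=-1.190
apply F[12]=+20.000 → step 13: x=0.341, v=2.673, θ₁=-0.371, ω₁=-4.860, θ₂=-0.370, ω₂=-1.183
apply F[13]=+20.000 → step 14: x=0.396, v=2.840, θ₁=-0.474, ω₁=-5.344, θ₂=-0.394, ω₂=-1.199
apply F[14]=+20.000 → step 15: x=0.454, v=2.975, θ₁=-0.585, ω₁=-5.755, θ₂=-0.418, ω₂=-1.261
apply F[15]=-4.497 → step 16: x=0.513, v=2.875, θ₁=-0.700, ω₁=-5.791, θ₂=-0.444, ω₂=-1.317
apply F[16]=-20.000 → step 17: x=0.568, v=2.648, θ₁=-0.815, ω₁=-5.707, θ₂=-0.471, ω₂=-1.333
apply F[17]=-20.000 → step 18: x=0.618, v=2.422, θ₁=-0.929, ω₁=-5.697, θ₂=-0.497, ω₂=-1.348
apply F[18]=-20.000 → step 19: x=0.665, v=2.194, θ₁=-1.043, ω₁=-5.752, θ₂=-0.525, ω₂=-1.368

Answer: x=0.665, v=2.194, θ₁=-1.043, ω₁=-5.752, θ₂=-0.525, ω₂=-1.368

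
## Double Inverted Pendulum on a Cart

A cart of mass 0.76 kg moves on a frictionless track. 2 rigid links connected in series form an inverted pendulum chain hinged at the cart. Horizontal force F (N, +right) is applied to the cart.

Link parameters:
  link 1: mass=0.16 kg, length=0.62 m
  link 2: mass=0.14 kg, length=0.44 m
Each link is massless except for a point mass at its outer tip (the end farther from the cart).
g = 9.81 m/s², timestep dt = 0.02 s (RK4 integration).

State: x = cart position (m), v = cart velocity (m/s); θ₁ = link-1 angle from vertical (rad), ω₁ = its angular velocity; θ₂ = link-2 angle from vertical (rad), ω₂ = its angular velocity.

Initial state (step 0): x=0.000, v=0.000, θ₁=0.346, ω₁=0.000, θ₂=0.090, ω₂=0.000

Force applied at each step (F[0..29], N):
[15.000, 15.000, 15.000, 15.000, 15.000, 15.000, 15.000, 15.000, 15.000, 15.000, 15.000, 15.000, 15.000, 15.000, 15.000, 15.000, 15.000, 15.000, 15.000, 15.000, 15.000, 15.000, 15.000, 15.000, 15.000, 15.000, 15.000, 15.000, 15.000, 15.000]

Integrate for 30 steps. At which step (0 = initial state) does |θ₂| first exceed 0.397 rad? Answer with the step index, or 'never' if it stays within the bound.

apply F[0]=+15.000 → step 1: x=0.004, v=0.356, θ₁=0.343, ω₁=-0.334, θ₂=0.087, ω₂=-0.311
apply F[1]=+15.000 → step 2: x=0.014, v=0.714, θ₁=0.333, ω₁=-0.676, θ₂=0.078, ω₂=-0.617
apply F[2]=+15.000 → step 3: x=0.032, v=1.074, θ₁=0.316, ω₁=-1.032, θ₂=0.062, ω₂=-0.910
apply F[3]=+15.000 → step 4: x=0.057, v=1.438, θ₁=0.291, ω₁=-1.411, θ₂=0.041, ω₂=-1.185
apply F[4]=+15.000 → step 5: x=0.090, v=1.807, θ₁=0.259, ω₁=-1.822, θ₂=0.015, ω₂=-1.433
apply F[5]=+15.000 → step 6: x=0.130, v=2.183, θ₁=0.218, ω₁=-2.271, θ₂=-0.016, ω₂=-1.643
apply F[6]=+15.000 → step 7: x=0.177, v=2.565, θ₁=0.168, ω₁=-2.767, θ₂=-0.050, ω₂=-1.804
apply F[7]=+15.000 → step 8: x=0.232, v=2.953, θ₁=0.107, ω₁=-3.315, θ₂=-0.088, ω₂=-1.905
apply F[8]=+15.000 → step 9: x=0.295, v=3.346, θ₁=0.035, ω₁=-3.918, θ₂=-0.126, ω₂=-1.940
apply F[9]=+15.000 → step 10: x=0.366, v=3.740, θ₁=-0.050, ω₁=-4.567, θ₂=-0.165, ω₂=-1.916
apply F[10]=+15.000 → step 11: x=0.445, v=4.129, θ₁=-0.148, ω₁=-5.241, θ₂=-0.203, ω₂=-1.862
apply F[11]=+15.000 → step 12: x=0.531, v=4.501, θ₁=-0.260, ω₁=-5.899, θ₂=-0.239, ω₂=-1.843
apply F[12]=+15.000 → step 13: x=0.625, v=4.844, θ₁=-0.384, ω₁=-6.485, θ₂=-0.277, ω₂=-1.957
apply F[13]=+15.000 → step 14: x=0.725, v=5.148, θ₁=-0.518, ω₁=-6.948, θ₂=-0.319, ω₂=-2.299
apply F[14]=+15.000 → step 15: x=0.830, v=5.410, θ₁=-0.661, ω₁=-7.263, θ₂=-0.371, ω₂=-2.926
apply F[15]=+15.000 → step 16: x=0.941, v=5.631, θ₁=-0.808, ω₁=-7.431, θ₂=-0.438, ω₂=-3.835
apply F[16]=+15.000 → step 17: x=1.055, v=5.816, θ₁=-0.957, ω₁=-7.464, θ₂=-0.526, ω₂=-4.983
apply F[17]=+15.000 → step 18: x=1.173, v=5.969, θ₁=-1.105, ω₁=-7.375, θ₂=-0.639, ω₂=-6.310
apply F[18]=+15.000 → step 19: x=1.294, v=6.093, θ₁=-1.251, ω₁=-7.170, θ₂=-0.779, ω₂=-7.750
apply F[19]=+15.000 → step 20: x=1.417, v=6.188, θ₁=-1.392, ω₁=-6.861, θ₂=-0.949, ω₂=-9.236
apply F[20]=+15.000 → step 21: x=1.541, v=6.250, θ₁=-1.525, ω₁=-6.485, θ₂=-1.148, ω₂=-10.684
apply F[21]=+15.000 → step 22: x=1.666, v=6.275, θ₁=-1.651, ω₁=-6.125, θ₂=-1.375, ω₂=-11.969
apply F[22]=+15.000 → step 23: x=1.792, v=6.262, θ₁=-1.771, ω₁=-5.923, θ₂=-1.625, ω₂=-12.904
apply F[23]=+15.000 → step 24: x=1.917, v=6.219, θ₁=-1.890, ω₁=-6.043, θ₂=-1.888, ω₂=-13.264
apply F[24]=+15.000 → step 25: x=2.041, v=6.169, θ₁=-2.016, ω₁=-6.560, θ₂=-2.151, ω₂=-12.912
apply F[25]=+15.000 → step 26: x=2.164, v=6.134, θ₁=-2.155, ω₁=-7.390, θ₂=-2.400, ω₂=-11.890
apply F[26]=+15.000 → step 27: x=2.286, v=6.128, θ₁=-2.312, ω₁=-8.359, θ₂=-2.623, ω₂=-10.362
apply F[27]=+15.000 → step 28: x=2.409, v=6.159, θ₁=-2.489, ω₁=-9.300, θ₂=-2.812, ω₂=-8.524
apply F[28]=+15.000 → step 29: x=2.533, v=6.245, θ₁=-2.683, ω₁=-10.066, θ₂=-2.963, ω₂=-6.618
apply F[29]=+15.000 → step 30: x=2.659, v=6.419, θ₁=-2.889, ω₁=-10.488, θ₂=-3.079, ω₂=-4.998
|θ₂| = 0.438 > 0.397 first at step 16.

Answer: 16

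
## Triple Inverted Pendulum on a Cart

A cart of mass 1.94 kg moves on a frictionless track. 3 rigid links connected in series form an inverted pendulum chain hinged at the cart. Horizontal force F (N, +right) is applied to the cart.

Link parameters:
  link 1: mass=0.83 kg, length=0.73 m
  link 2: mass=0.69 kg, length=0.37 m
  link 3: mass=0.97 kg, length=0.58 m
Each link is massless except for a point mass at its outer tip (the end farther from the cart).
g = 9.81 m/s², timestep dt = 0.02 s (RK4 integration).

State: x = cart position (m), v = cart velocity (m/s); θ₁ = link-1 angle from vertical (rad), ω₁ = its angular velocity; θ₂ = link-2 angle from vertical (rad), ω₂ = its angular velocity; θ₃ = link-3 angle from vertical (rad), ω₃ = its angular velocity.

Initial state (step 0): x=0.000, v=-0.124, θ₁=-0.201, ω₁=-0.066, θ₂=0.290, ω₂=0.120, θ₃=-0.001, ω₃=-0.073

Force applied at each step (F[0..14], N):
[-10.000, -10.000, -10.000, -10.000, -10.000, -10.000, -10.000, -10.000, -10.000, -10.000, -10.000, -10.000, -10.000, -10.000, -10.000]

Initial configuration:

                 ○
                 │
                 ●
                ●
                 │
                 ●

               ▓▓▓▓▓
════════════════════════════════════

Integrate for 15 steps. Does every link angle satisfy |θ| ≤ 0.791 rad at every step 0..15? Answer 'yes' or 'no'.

Answer: no

Derivation:
apply F[0]=-10.000 → step 1: x=-0.003, v=-0.192, θ₁=-0.203, ω₁=-0.177, θ₂=0.299, ω₂=0.762, θ₃=-0.004, ω₃=-0.211
apply F[1]=-10.000 → step 2: x=-0.008, v=-0.261, θ₁=-0.208, ω₁=-0.280, θ₂=0.320, ω₂=1.394, θ₃=-0.009, ω₃=-0.345
apply F[2]=-10.000 → step 3: x=-0.014, v=-0.332, θ₁=-0.215, ω₁=-0.368, θ₂=0.354, ω₂=2.006, θ₃=-0.018, ω₃=-0.472
apply F[3]=-10.000 → step 4: x=-0.021, v=-0.406, θ₁=-0.223, ω₁=-0.436, θ₂=0.400, ω₂=2.585, θ₃=-0.028, ω₃=-0.584
apply F[4]=-10.000 → step 5: x=-0.030, v=-0.482, θ₁=-0.232, ω₁=-0.478, θ₂=0.458, ω₂=3.123, θ₃=-0.041, ω₃=-0.675
apply F[5]=-10.000 → step 6: x=-0.040, v=-0.560, θ₁=-0.242, ω₁=-0.490, θ₂=0.525, ω₂=3.616, θ₃=-0.055, ω₃=-0.738
apply F[6]=-10.000 → step 7: x=-0.052, v=-0.639, θ₁=-0.251, ω₁=-0.473, θ₂=0.602, ω₂=4.066, θ₃=-0.070, ω₃=-0.766
apply F[7]=-10.000 → step 8: x=-0.066, v=-0.721, θ₁=-0.260, ω₁=-0.427, θ₂=0.687, ω₂=4.483, θ₃=-0.085, ω₃=-0.757
apply F[8]=-10.000 → step 9: x=-0.081, v=-0.802, θ₁=-0.268, ω₁=-0.351, θ₂=0.781, ω₂=4.879, θ₃=-0.100, ω₃=-0.707
apply F[9]=-10.000 → step 10: x=-0.098, v=-0.884, θ₁=-0.274, ω₁=-0.247, θ₂=0.883, ω₂=5.268, θ₃=-0.113, ω₃=-0.614
apply F[10]=-10.000 → step 11: x=-0.116, v=-0.966, θ₁=-0.278, ω₁=-0.113, θ₂=0.992, ω₂=5.664, θ₃=-0.124, ω₃=-0.474
apply F[11]=-10.000 → step 12: x=-0.137, v=-1.047, θ₁=-0.278, ω₁=0.053, θ₂=1.109, ω₂=6.086, θ₃=-0.132, ω₃=-0.281
apply F[12]=-10.000 → step 13: x=-0.158, v=-1.127, θ₁=-0.275, ω₁=0.257, θ₂=1.236, ω₂=6.549, θ₃=-0.135, ω₃=-0.029
apply F[13]=-10.000 → step 14: x=-0.182, v=-1.206, θ₁=-0.268, ω₁=0.504, θ₂=1.372, ω₂=7.074, θ₃=-0.133, ω₃=0.293
apply F[14]=-10.000 → step 15: x=-0.207, v=-1.284, θ₁=-0.255, ω₁=0.804, θ₂=1.519, ω₂=7.688, θ₃=-0.123, ω₃=0.702
Max |angle| over trajectory = 1.519 rad; bound = 0.791 → exceeded.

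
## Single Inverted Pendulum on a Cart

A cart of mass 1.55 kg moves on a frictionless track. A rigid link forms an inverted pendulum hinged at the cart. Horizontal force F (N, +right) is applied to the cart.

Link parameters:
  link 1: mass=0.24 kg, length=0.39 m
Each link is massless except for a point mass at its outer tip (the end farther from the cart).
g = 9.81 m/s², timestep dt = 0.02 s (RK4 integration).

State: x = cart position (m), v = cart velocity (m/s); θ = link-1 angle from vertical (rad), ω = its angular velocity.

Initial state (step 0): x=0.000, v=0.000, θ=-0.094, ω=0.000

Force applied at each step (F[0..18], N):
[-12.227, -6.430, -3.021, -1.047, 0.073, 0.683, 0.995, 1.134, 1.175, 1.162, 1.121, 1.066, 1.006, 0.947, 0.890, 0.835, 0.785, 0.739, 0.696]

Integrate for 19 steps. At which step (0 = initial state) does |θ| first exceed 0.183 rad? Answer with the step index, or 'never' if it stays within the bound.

Answer: never

Derivation:
apply F[0]=-12.227 → step 1: x=-0.002, v=-0.155, θ=-0.091, ω=0.348
apply F[1]=-6.430 → step 2: x=-0.005, v=-0.235, θ=-0.082, ω=0.510
apply F[2]=-3.021 → step 3: x=-0.011, v=-0.272, θ=-0.071, ω=0.565
apply F[3]=-1.047 → step 4: x=-0.016, v=-0.283, θ=-0.060, ω=0.562
apply F[4]=+0.073 → step 5: x=-0.022, v=-0.281, θ=-0.049, ω=0.528
apply F[5]=+0.683 → step 6: x=-0.027, v=-0.271, θ=-0.039, ω=0.480
apply F[6]=+0.995 → step 7: x=-0.032, v=-0.257, θ=-0.030, ω=0.427
apply F[7]=+1.134 → step 8: x=-0.037, v=-0.241, θ=-0.022, ω=0.375
apply F[8]=+1.175 → step 9: x=-0.042, v=-0.226, θ=-0.015, ω=0.325
apply F[9]=+1.162 → step 10: x=-0.046, v=-0.210, θ=-0.009, ω=0.280
apply F[10]=+1.121 → step 11: x=-0.051, v=-0.196, θ=-0.004, ω=0.239
apply F[11]=+1.066 → step 12: x=-0.054, v=-0.182, θ=0.001, ω=0.203
apply F[12]=+1.006 → step 13: x=-0.058, v=-0.169, θ=0.004, ω=0.171
apply F[13]=+0.947 → step 14: x=-0.061, v=-0.157, θ=0.008, ω=0.143
apply F[14]=+0.890 → step 15: x=-0.064, v=-0.146, θ=0.010, ω=0.119
apply F[15]=+0.835 → step 16: x=-0.067, v=-0.135, θ=0.012, ω=0.098
apply F[16]=+0.785 → step 17: x=-0.070, v=-0.125, θ=0.014, ω=0.080
apply F[17]=+0.739 → step 18: x=-0.072, v=-0.116, θ=0.016, ω=0.064
apply F[18]=+0.696 → step 19: x=-0.074, v=-0.108, θ=0.017, ω=0.050
max |θ| = 0.094 ≤ 0.183 over all 20 states.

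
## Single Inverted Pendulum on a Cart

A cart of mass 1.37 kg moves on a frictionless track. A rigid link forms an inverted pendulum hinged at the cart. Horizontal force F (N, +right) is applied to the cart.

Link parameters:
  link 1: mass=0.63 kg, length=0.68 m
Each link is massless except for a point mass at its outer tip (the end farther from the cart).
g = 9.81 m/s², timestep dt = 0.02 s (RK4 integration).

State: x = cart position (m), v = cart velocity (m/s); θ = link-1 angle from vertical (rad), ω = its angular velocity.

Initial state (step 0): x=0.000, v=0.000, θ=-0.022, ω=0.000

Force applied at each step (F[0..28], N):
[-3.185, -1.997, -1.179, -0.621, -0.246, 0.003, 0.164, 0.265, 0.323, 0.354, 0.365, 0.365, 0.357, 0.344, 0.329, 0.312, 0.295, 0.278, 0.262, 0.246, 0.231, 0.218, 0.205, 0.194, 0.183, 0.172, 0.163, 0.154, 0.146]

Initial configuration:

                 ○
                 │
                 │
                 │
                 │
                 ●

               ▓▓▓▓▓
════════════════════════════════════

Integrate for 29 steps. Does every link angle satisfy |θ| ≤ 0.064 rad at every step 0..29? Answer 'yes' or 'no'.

apply F[0]=-3.185 → step 1: x=-0.000, v=-0.045, θ=-0.021, ω=0.059
apply F[1]=-1.997 → step 2: x=-0.002, v=-0.072, θ=-0.020, ω=0.093
apply F[2]=-1.179 → step 3: x=-0.003, v=-0.087, θ=-0.018, ω=0.111
apply F[3]=-0.621 → step 4: x=-0.005, v=-0.095, θ=-0.016, ω=0.117
apply F[4]=-0.246 → step 5: x=-0.007, v=-0.097, θ=-0.013, ω=0.116
apply F[5]=+0.003 → step 6: x=-0.009, v=-0.096, θ=-0.011, ω=0.111
apply F[6]=+0.164 → step 7: x=-0.011, v=-0.093, θ=-0.009, ω=0.103
apply F[7]=+0.265 → step 8: x=-0.013, v=-0.088, θ=-0.007, ω=0.094
apply F[8]=+0.323 → step 9: x=-0.014, v=-0.083, θ=-0.005, ω=0.085
apply F[9]=+0.354 → step 10: x=-0.016, v=-0.077, θ=-0.003, ω=0.075
apply F[10]=+0.365 → step 11: x=-0.017, v=-0.072, θ=-0.002, ω=0.067
apply F[11]=+0.365 → step 12: x=-0.019, v=-0.066, θ=-0.001, ω=0.058
apply F[12]=+0.357 → step 13: x=-0.020, v=-0.061, θ=0.000, ω=0.050
apply F[13]=+0.344 → step 14: x=-0.021, v=-0.056, θ=0.001, ω=0.043
apply F[14]=+0.329 → step 15: x=-0.022, v=-0.051, θ=0.002, ω=0.037
apply F[15]=+0.312 → step 16: x=-0.023, v=-0.047, θ=0.003, ω=0.031
apply F[16]=+0.295 → step 17: x=-0.024, v=-0.043, θ=0.003, ω=0.026
apply F[17]=+0.278 → step 18: x=-0.025, v=-0.039, θ=0.004, ω=0.022
apply F[18]=+0.262 → step 19: x=-0.026, v=-0.036, θ=0.004, ω=0.018
apply F[19]=+0.246 → step 20: x=-0.026, v=-0.033, θ=0.004, ω=0.014
apply F[20]=+0.231 → step 21: x=-0.027, v=-0.030, θ=0.005, ω=0.011
apply F[21]=+0.218 → step 22: x=-0.028, v=-0.027, θ=0.005, ω=0.009
apply F[22]=+0.205 → step 23: x=-0.028, v=-0.024, θ=0.005, ω=0.006
apply F[23]=+0.194 → step 24: x=-0.029, v=-0.022, θ=0.005, ω=0.004
apply F[24]=+0.183 → step 25: x=-0.029, v=-0.020, θ=0.005, ω=0.002
apply F[25]=+0.172 → step 26: x=-0.029, v=-0.018, θ=0.005, ω=0.001
apply F[26]=+0.163 → step 27: x=-0.030, v=-0.016, θ=0.005, ω=-0.000
apply F[27]=+0.154 → step 28: x=-0.030, v=-0.014, θ=0.005, ω=-0.001
apply F[28]=+0.146 → step 29: x=-0.030, v=-0.012, θ=0.005, ω=-0.002
Max |angle| over trajectory = 0.022 rad; bound = 0.064 → within bound.

Answer: yes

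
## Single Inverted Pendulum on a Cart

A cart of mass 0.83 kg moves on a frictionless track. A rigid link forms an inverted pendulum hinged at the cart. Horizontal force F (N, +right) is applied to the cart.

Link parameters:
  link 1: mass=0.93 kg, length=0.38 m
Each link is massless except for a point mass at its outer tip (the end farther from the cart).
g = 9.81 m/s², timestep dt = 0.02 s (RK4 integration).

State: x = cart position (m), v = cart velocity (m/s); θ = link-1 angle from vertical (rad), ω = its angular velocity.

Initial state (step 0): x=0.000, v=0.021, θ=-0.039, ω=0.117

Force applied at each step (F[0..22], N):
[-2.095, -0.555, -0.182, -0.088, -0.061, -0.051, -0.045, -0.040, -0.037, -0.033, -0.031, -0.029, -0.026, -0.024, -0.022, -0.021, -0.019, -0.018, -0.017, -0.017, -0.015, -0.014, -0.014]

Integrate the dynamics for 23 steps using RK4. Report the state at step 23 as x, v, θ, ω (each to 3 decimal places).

apply F[0]=-2.095 → step 1: x=-0.000, v=-0.021, θ=-0.036, ω=0.209
apply F[1]=-0.555 → step 2: x=-0.000, v=-0.027, θ=-0.032, ω=0.207
apply F[2]=-0.182 → step 3: x=-0.001, v=-0.025, θ=-0.028, ω=0.186
apply F[3]=-0.088 → step 4: x=-0.001, v=-0.021, θ=-0.024, ω=0.163
apply F[4]=-0.061 → step 5: x=-0.002, v=-0.018, θ=-0.021, ω=0.142
apply F[5]=-0.051 → step 6: x=-0.002, v=-0.015, θ=-0.018, ω=0.124
apply F[6]=-0.045 → step 7: x=-0.002, v=-0.012, θ=-0.016, ω=0.108
apply F[7]=-0.040 → step 8: x=-0.003, v=-0.010, θ=-0.014, ω=0.094
apply F[8]=-0.037 → step 9: x=-0.003, v=-0.008, θ=-0.012, ω=0.082
apply F[9]=-0.033 → step 10: x=-0.003, v=-0.006, θ=-0.011, ω=0.071
apply F[10]=-0.031 → step 11: x=-0.003, v=-0.005, θ=-0.010, ω=0.062
apply F[11]=-0.029 → step 12: x=-0.003, v=-0.003, θ=-0.008, ω=0.054
apply F[12]=-0.026 → step 13: x=-0.003, v=-0.002, θ=-0.007, ω=0.047
apply F[13]=-0.024 → step 14: x=-0.003, v=-0.001, θ=-0.006, ω=0.041
apply F[14]=-0.022 → step 15: x=-0.003, v=-0.000, θ=-0.006, ω=0.036
apply F[15]=-0.021 → step 16: x=-0.003, v=0.000, θ=-0.005, ω=0.031
apply F[16]=-0.019 → step 17: x=-0.003, v=0.001, θ=-0.004, ω=0.027
apply F[17]=-0.018 → step 18: x=-0.003, v=0.001, θ=-0.004, ω=0.024
apply F[18]=-0.017 → step 19: x=-0.003, v=0.002, θ=-0.004, ω=0.021
apply F[19]=-0.017 → step 20: x=-0.003, v=0.002, θ=-0.003, ω=0.018
apply F[20]=-0.015 → step 21: x=-0.003, v=0.002, θ=-0.003, ω=0.016
apply F[21]=-0.014 → step 22: x=-0.003, v=0.003, θ=-0.003, ω=0.014
apply F[22]=-0.014 → step 23: x=-0.003, v=0.003, θ=-0.002, ω=0.012

Answer: x=-0.003, v=0.003, θ=-0.002, ω=0.012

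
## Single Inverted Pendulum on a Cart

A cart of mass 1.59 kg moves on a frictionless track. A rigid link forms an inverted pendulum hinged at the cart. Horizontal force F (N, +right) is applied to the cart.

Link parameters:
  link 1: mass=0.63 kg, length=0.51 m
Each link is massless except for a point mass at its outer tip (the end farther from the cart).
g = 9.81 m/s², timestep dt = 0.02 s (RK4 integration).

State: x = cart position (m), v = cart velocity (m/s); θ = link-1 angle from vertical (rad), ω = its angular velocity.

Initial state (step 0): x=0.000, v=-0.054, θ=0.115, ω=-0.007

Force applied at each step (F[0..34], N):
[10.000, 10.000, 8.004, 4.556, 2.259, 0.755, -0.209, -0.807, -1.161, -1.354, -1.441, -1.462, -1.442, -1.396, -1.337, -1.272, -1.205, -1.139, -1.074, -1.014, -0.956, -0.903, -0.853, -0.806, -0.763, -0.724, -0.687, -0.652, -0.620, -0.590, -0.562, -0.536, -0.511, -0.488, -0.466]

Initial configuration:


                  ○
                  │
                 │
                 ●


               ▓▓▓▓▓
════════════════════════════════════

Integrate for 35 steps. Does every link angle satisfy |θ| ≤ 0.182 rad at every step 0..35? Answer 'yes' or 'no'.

Answer: yes

Derivation:
apply F[0]=+10.000 → step 1: x=0.000, v=0.062, θ=0.113, ω=-0.190
apply F[1]=+10.000 → step 2: x=0.002, v=0.179, θ=0.107, ω=-0.375
apply F[2]=+8.004 → step 3: x=0.007, v=0.272, θ=0.098, ω=-0.516
apply F[3]=+4.556 → step 4: x=0.013, v=0.322, θ=0.088, ω=-0.577
apply F[4]=+2.259 → step 5: x=0.020, v=0.344, θ=0.076, ω=-0.589
apply F[5]=+0.755 → step 6: x=0.026, v=0.348, θ=0.064, ω=-0.570
apply F[6]=-0.209 → step 7: x=0.033, v=0.341, θ=0.053, ω=-0.534
apply F[7]=-0.807 → step 8: x=0.040, v=0.327, θ=0.043, ω=-0.488
apply F[8]=-1.161 → step 9: x=0.046, v=0.309, θ=0.034, ω=-0.439
apply F[9]=-1.354 → step 10: x=0.052, v=0.290, θ=0.026, ω=-0.390
apply F[10]=-1.441 → step 11: x=0.058, v=0.270, θ=0.018, ω=-0.343
apply F[11]=-1.462 → step 12: x=0.063, v=0.251, θ=0.012, ω=-0.299
apply F[12]=-1.442 → step 13: x=0.068, v=0.232, θ=0.006, ω=-0.258
apply F[13]=-1.396 → step 14: x=0.073, v=0.214, θ=0.001, ω=-0.222
apply F[14]=-1.337 → step 15: x=0.077, v=0.197, θ=-0.003, ω=-0.189
apply F[15]=-1.272 → step 16: x=0.080, v=0.182, θ=-0.006, ω=-0.160
apply F[16]=-1.205 → step 17: x=0.084, v=0.167, θ=-0.009, ω=-0.135
apply F[17]=-1.139 → step 18: x=0.087, v=0.154, θ=-0.012, ω=-0.112
apply F[18]=-1.074 → step 19: x=0.090, v=0.141, θ=-0.014, ω=-0.093
apply F[19]=-1.014 → step 20: x=0.093, v=0.129, θ=-0.015, ω=-0.075
apply F[20]=-0.956 → step 21: x=0.095, v=0.119, θ=-0.017, ω=-0.060
apply F[21]=-0.903 → step 22: x=0.098, v=0.109, θ=-0.018, ω=-0.047
apply F[22]=-0.853 → step 23: x=0.100, v=0.099, θ=-0.019, ω=-0.036
apply F[23]=-0.806 → step 24: x=0.101, v=0.091, θ=-0.019, ω=-0.026
apply F[24]=-0.763 → step 25: x=0.103, v=0.083, θ=-0.020, ω=-0.018
apply F[25]=-0.724 → step 26: x=0.105, v=0.075, θ=-0.020, ω=-0.011
apply F[26]=-0.687 → step 27: x=0.106, v=0.068, θ=-0.020, ω=-0.005
apply F[27]=-0.652 → step 28: x=0.108, v=0.061, θ=-0.020, ω=0.001
apply F[28]=-0.620 → step 29: x=0.109, v=0.055, θ=-0.020, ω=0.005
apply F[29]=-0.590 → step 30: x=0.110, v=0.049, θ=-0.020, ω=0.009
apply F[30]=-0.562 → step 31: x=0.111, v=0.044, θ=-0.020, ω=0.012
apply F[31]=-0.536 → step 32: x=0.111, v=0.038, θ=-0.019, ω=0.015
apply F[32]=-0.511 → step 33: x=0.112, v=0.034, θ=-0.019, ω=0.017
apply F[33]=-0.488 → step 34: x=0.113, v=0.029, θ=-0.019, ω=0.019
apply F[34]=-0.466 → step 35: x=0.113, v=0.024, θ=-0.018, ω=0.020
Max |angle| over trajectory = 0.115 rad; bound = 0.182 → within bound.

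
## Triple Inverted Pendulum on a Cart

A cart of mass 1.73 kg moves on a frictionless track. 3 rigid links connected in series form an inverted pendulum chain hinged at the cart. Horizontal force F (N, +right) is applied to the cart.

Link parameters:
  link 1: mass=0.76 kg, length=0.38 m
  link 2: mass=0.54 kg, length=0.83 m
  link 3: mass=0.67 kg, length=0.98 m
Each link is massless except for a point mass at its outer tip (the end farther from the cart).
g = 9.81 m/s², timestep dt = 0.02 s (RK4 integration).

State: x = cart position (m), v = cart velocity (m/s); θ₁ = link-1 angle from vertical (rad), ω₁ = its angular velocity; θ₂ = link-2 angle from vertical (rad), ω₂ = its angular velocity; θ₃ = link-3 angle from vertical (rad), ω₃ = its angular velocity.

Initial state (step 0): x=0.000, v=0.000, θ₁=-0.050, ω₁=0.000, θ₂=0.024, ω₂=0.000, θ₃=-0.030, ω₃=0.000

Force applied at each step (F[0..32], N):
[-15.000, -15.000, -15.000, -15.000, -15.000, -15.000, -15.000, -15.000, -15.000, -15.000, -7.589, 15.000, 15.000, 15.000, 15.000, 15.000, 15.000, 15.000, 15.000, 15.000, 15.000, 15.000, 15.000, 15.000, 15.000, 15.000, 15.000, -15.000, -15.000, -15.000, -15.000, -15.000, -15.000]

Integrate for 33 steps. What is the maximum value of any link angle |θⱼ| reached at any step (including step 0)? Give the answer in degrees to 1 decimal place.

Answer: 270.2°

Derivation:
apply F[0]=-15.000 → step 1: x=-0.002, v=-0.162, θ₁=-0.047, ω₁=0.340, θ₂=0.025, ω₂=0.062, θ₃=-0.030, ω₃=-0.025
apply F[1]=-15.000 → step 2: x=-0.006, v=-0.326, θ₁=-0.036, ω₁=0.693, θ₂=0.026, ω₂=0.121, θ₃=-0.031, ω₃=-0.050
apply F[2]=-15.000 → step 3: x=-0.015, v=-0.493, θ₁=-0.019, ω₁=1.073, θ₂=0.029, ω₂=0.171, θ₃=-0.032, ω₃=-0.076
apply F[3]=-15.000 → step 4: x=-0.026, v=-0.665, θ₁=0.007, ω₁=1.493, θ₂=0.033, ω₂=0.211, θ₃=-0.034, ω₃=-0.103
apply F[4]=-15.000 → step 5: x=-0.041, v=-0.843, θ₁=0.041, ω₁=1.964, θ₂=0.038, ω₂=0.235, θ₃=-0.036, ω₃=-0.130
apply F[5]=-15.000 → step 6: x=-0.060, v=-1.027, θ₁=0.086, ω₁=2.492, θ₂=0.043, ω₂=0.241, θ₃=-0.039, ω₃=-0.156
apply F[6]=-15.000 → step 7: x=-0.082, v=-1.214, θ₁=0.141, ω₁=3.072, θ₂=0.047, ω₂=0.232, θ₃=-0.043, ω₃=-0.178
apply F[7]=-15.000 → step 8: x=-0.109, v=-1.402, θ₁=0.209, ω₁=3.682, θ₂=0.052, ω₂=0.215, θ₃=-0.046, ω₃=-0.192
apply F[8]=-15.000 → step 9: x=-0.138, v=-1.581, θ₁=0.289, ω₁=4.283, θ₂=0.056, ω₂=0.205, θ₃=-0.050, ω₃=-0.198
apply F[9]=-15.000 → step 10: x=-0.172, v=-1.745, θ₁=0.380, ω₁=4.832, θ₂=0.060, ω₂=0.223, θ₃=-0.054, ω₃=-0.192
apply F[10]=-7.589 → step 11: x=-0.207, v=-1.816, θ₁=0.480, ω₁=5.168, θ₂=0.065, ω₂=0.256, θ₃=-0.058, ω₃=-0.183
apply F[11]=+15.000 → step 12: x=-0.242, v=-1.662, θ₁=0.583, ω₁=5.136, θ₂=0.070, ω₂=0.214, θ₃=-0.062, ω₃=-0.191
apply F[12]=+15.000 → step 13: x=-0.274, v=-1.510, θ₁=0.686, ω₁=5.177, θ₂=0.073, ω₂=0.167, θ₃=-0.066, ω₃=-0.199
apply F[13]=+15.000 → step 14: x=-0.303, v=-1.356, θ₁=0.790, ω₁=5.275, θ₂=0.076, ω₂=0.123, θ₃=-0.070, ω₃=-0.206
apply F[14]=+15.000 → step 15: x=-0.328, v=-1.198, θ₁=0.897, ω₁=5.420, θ₂=0.078, ω₂=0.087, θ₃=-0.074, ω₃=-0.210
apply F[15]=+15.000 → step 16: x=-0.350, v=-1.033, θ₁=1.007, ω₁=5.606, θ₂=0.080, ω₂=0.067, θ₃=-0.078, ω₃=-0.212
apply F[16]=+15.000 → step 17: x=-0.369, v=-0.859, θ₁=1.122, ω₁=5.833, θ₂=0.081, ω₂=0.068, θ₃=-0.082, ω₃=-0.212
apply F[17]=+15.000 → step 18: x=-0.385, v=-0.674, θ₁=1.241, ω₁=6.107, θ₂=0.083, ω₂=0.098, θ₃=-0.086, ω₃=-0.210
apply F[18]=+15.000 → step 19: x=-0.396, v=-0.475, θ₁=1.366, ω₁=6.436, θ₂=0.085, ω₂=0.163, θ₃=-0.091, ω₃=-0.207
apply F[19]=+15.000 → step 20: x=-0.404, v=-0.260, θ₁=1.499, ω₁=6.834, θ₂=0.090, ω₂=0.274, θ₃=-0.095, ω₃=-0.203
apply F[20]=+15.000 → step 21: x=-0.406, v=-0.023, θ₁=1.640, ω₁=7.325, θ₂=0.097, ω₂=0.445, θ₃=-0.099, ω₃=-0.201
apply F[21]=+15.000 → step 22: x=-0.404, v=0.241, θ₁=1.793, ω₁=7.943, θ₂=0.108, ω₂=0.697, θ₃=-0.103, ω₃=-0.201
apply F[22]=+15.000 → step 23: x=-0.397, v=0.542, θ₁=1.959, ω₁=8.742, θ₂=0.125, ω₂=1.062, θ₃=-0.107, ω₃=-0.210
apply F[23]=+15.000 → step 24: x=-0.382, v=0.893, θ₁=2.144, ω₁=9.812, θ₂=0.152, ω₂=1.596, θ₃=-0.111, ω₃=-0.237
apply F[24]=+15.000 → step 25: x=-0.360, v=1.311, θ₁=2.354, ω₁=11.295, θ₂=0.191, ω₂=2.397, θ₃=-0.117, ω₃=-0.306
apply F[25]=+15.000 → step 26: x=-0.329, v=1.814, θ₁=2.600, ω₁=13.399, θ₂=0.250, ω₂=3.646, θ₃=-0.124, ω₃=-0.485
apply F[26]=+15.000 → step 27: x=-0.288, v=2.354, θ₁=2.895, ω₁=16.194, θ₂=0.342, ω₂=5.615, θ₃=-0.138, ω₃=-0.952
apply F[27]=-15.000 → step 28: x=-0.240, v=2.294, θ₁=3.236, ω₁=17.578, θ₂=0.479, ω₂=8.059, θ₃=-0.166, ω₃=-1.884
apply F[28]=-15.000 → step 29: x=-0.199, v=1.775, θ₁=3.583, ω₁=16.780, θ₂=0.657, ω₂=9.485, θ₃=-0.212, ω₃=-2.657
apply F[29]=-15.000 → step 30: x=-0.170, v=1.150, θ₁=3.902, ω₁=15.196, θ₂=0.851, ω₂=9.798, θ₃=-0.268, ω₃=-2.778
apply F[30]=-15.000 → step 31: x=-0.152, v=0.612, θ₁=4.193, ω₁=13.896, θ₂=1.046, ω₂=9.707, θ₃=-0.320, ω₃=-2.461
apply F[31]=-15.000 → step 32: x=-0.145, v=0.168, θ₁=4.461, ω₁=13.023, θ₂=1.239, ω₂=9.583, θ₃=-0.365, ω₃=-1.937
apply F[32]=-15.000 → step 33: x=-0.145, v=-0.201, θ₁=4.716, ω₁=12.523, θ₂=1.430, ω₂=9.548, θ₃=-0.397, ω₃=-1.305
Max |angle| over trajectory = 4.716 rad = 270.2°.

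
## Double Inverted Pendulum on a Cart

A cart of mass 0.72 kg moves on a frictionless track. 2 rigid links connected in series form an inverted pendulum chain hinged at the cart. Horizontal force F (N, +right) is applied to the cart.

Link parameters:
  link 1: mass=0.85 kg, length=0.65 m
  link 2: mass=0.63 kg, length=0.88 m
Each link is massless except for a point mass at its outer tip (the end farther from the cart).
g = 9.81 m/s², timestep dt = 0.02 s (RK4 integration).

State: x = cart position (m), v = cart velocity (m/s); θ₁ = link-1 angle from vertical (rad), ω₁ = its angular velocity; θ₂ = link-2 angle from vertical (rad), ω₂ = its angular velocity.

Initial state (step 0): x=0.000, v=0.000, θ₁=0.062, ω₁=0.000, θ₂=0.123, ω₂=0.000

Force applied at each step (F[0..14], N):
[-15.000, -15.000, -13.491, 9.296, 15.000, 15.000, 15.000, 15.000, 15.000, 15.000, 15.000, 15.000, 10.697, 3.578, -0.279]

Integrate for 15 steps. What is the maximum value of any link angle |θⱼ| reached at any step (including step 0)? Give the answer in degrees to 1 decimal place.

apply F[0]=-15.000 → step 1: x=-0.004, v=-0.438, θ₁=0.069, ω₁=0.681, θ₂=0.123, ω₂=0.019
apply F[1]=-15.000 → step 2: x=-0.018, v=-0.879, θ₁=0.089, ω₁=1.372, θ₂=0.124, ω₂=0.033
apply F[2]=-13.491 → step 3: x=-0.039, v=-1.278, θ₁=0.123, ω₁=2.012, θ₂=0.124, ω₂=0.037
apply F[3]=+9.296 → step 4: x=-0.063, v=-1.072, θ₁=0.161, ω₁=1.745, θ₂=0.125, ω₂=0.031
apply F[4]=+15.000 → step 5: x=-0.081, v=-0.735, θ₁=0.191, ω₁=1.301, θ₂=0.126, ω₂=0.008
apply F[5]=+15.000 → step 6: x=-0.092, v=-0.417, θ₁=0.213, ω₁=0.904, θ₂=0.125, ω₂=-0.028
apply F[6]=+15.000 → step 7: x=-0.097, v=-0.113, θ₁=0.227, ω₁=0.540, θ₂=0.124, ω₂=-0.075
apply F[7]=+15.000 → step 8: x=-0.097, v=0.183, θ₁=0.235, ω₁=0.197, θ₂=0.122, ω₂=-0.130
apply F[8]=+15.000 → step 9: x=-0.090, v=0.477, θ₁=0.235, ω₁=-0.139, θ₂=0.119, ω₂=-0.188
apply F[9]=+15.000 → step 10: x=-0.078, v=0.773, θ₁=0.229, ω₁=-0.478, θ₂=0.115, ω₂=-0.246
apply F[10]=+15.000 → step 11: x=-0.059, v=1.076, θ₁=0.216, ω₁=-0.835, θ₂=0.109, ω₂=-0.301
apply F[11]=+15.000 → step 12: x=-0.034, v=1.391, θ₁=0.196, ω₁=-1.221, θ₂=0.103, ω₂=-0.349
apply F[12]=+10.697 → step 13: x=-0.004, v=1.611, θ₁=0.169, ω₁=-1.479, θ₂=0.095, ω₂=-0.383
apply F[13]=+3.578 → step 14: x=0.028, v=1.657, θ₁=0.139, ω₁=-1.490, θ₂=0.088, ω₂=-0.404
apply F[14]=-0.279 → step 15: x=0.061, v=1.608, θ₁=0.110, ω₁=-1.371, θ₂=0.079, ω₂=-0.417
Max |angle| over trajectory = 0.235 rad = 13.5°.

Answer: 13.5°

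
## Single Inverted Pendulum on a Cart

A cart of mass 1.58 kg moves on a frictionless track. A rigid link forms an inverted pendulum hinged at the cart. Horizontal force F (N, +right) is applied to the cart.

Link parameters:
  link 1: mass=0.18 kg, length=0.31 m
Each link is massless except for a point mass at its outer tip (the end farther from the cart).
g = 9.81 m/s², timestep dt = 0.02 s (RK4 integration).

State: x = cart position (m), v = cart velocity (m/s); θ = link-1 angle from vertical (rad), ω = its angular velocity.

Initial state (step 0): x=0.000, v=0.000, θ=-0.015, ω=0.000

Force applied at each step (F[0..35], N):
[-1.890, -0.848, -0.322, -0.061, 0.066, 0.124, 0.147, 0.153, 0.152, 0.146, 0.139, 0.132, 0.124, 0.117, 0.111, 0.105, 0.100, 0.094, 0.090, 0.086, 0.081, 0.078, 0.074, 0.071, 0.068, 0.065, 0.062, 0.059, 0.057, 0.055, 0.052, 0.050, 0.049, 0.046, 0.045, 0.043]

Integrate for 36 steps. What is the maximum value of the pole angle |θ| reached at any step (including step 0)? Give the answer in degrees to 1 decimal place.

Answer: 0.9°

Derivation:
apply F[0]=-1.890 → step 1: x=-0.000, v=-0.024, θ=-0.014, ω=0.067
apply F[1]=-0.848 → step 2: x=-0.001, v=-0.034, θ=-0.013, ω=0.092
apply F[2]=-0.322 → step 3: x=-0.002, v=-0.038, θ=-0.011, ω=0.097
apply F[3]=-0.061 → step 4: x=-0.002, v=-0.038, θ=-0.009, ω=0.092
apply F[4]=+0.066 → step 5: x=-0.003, v=-0.037, θ=-0.007, ω=0.084
apply F[5]=+0.124 → step 6: x=-0.004, v=-0.036, θ=-0.006, ω=0.074
apply F[6]=+0.147 → step 7: x=-0.004, v=-0.034, θ=-0.004, ω=0.065
apply F[7]=+0.153 → step 8: x=-0.005, v=-0.032, θ=-0.003, ω=0.056
apply F[8]=+0.152 → step 9: x=-0.006, v=-0.030, θ=-0.002, ω=0.048
apply F[9]=+0.146 → step 10: x=-0.006, v=-0.028, θ=-0.001, ω=0.041
apply F[10]=+0.139 → step 11: x=-0.007, v=-0.026, θ=-0.000, ω=0.035
apply F[11]=+0.132 → step 12: x=-0.007, v=-0.024, θ=0.000, ω=0.029
apply F[12]=+0.124 → step 13: x=-0.008, v=-0.023, θ=0.001, ω=0.024
apply F[13]=+0.117 → step 14: x=-0.008, v=-0.021, θ=0.001, ω=0.020
apply F[14]=+0.111 → step 15: x=-0.009, v=-0.020, θ=0.002, ω=0.017
apply F[15]=+0.105 → step 16: x=-0.009, v=-0.019, θ=0.002, ω=0.014
apply F[16]=+0.100 → step 17: x=-0.009, v=-0.017, θ=0.002, ω=0.011
apply F[17]=+0.094 → step 18: x=-0.010, v=-0.016, θ=0.002, ω=0.009
apply F[18]=+0.090 → step 19: x=-0.010, v=-0.015, θ=0.003, ω=0.007
apply F[19]=+0.086 → step 20: x=-0.010, v=-0.014, θ=0.003, ω=0.005
apply F[20]=+0.081 → step 21: x=-0.011, v=-0.013, θ=0.003, ω=0.004
apply F[21]=+0.078 → step 22: x=-0.011, v=-0.012, θ=0.003, ω=0.003
apply F[22]=+0.074 → step 23: x=-0.011, v=-0.011, θ=0.003, ω=0.002
apply F[23]=+0.071 → step 24: x=-0.011, v=-0.011, θ=0.003, ω=0.001
apply F[24]=+0.068 → step 25: x=-0.012, v=-0.010, θ=0.003, ω=-0.000
apply F[25]=+0.065 → step 26: x=-0.012, v=-0.009, θ=0.003, ω=-0.001
apply F[26]=+0.062 → step 27: x=-0.012, v=-0.008, θ=0.003, ω=-0.001
apply F[27]=+0.059 → step 28: x=-0.012, v=-0.008, θ=0.003, ω=-0.002
apply F[28]=+0.057 → step 29: x=-0.012, v=-0.007, θ=0.003, ω=-0.002
apply F[29]=+0.055 → step 30: x=-0.012, v=-0.006, θ=0.003, ω=-0.002
apply F[30]=+0.052 → step 31: x=-0.012, v=-0.006, θ=0.003, ω=-0.003
apply F[31]=+0.050 → step 32: x=-0.013, v=-0.005, θ=0.003, ω=-0.003
apply F[32]=+0.049 → step 33: x=-0.013, v=-0.005, θ=0.003, ω=-0.003
apply F[33]=+0.046 → step 34: x=-0.013, v=-0.004, θ=0.002, ω=-0.003
apply F[34]=+0.045 → step 35: x=-0.013, v=-0.004, θ=0.002, ω=-0.003
apply F[35]=+0.043 → step 36: x=-0.013, v=-0.003, θ=0.002, ω=-0.003
Max |angle| over trajectory = 0.015 rad = 0.9°.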